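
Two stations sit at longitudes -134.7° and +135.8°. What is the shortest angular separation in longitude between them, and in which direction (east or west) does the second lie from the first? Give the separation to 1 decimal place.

89.5° west

Raw difference: 135.8 − -134.7 = 270.5°.
Normalise into (−180°, 180°]: 270.5° − 360° = -89.5°.
Negative ⇒ the second point lies to the west; separation 89.5°.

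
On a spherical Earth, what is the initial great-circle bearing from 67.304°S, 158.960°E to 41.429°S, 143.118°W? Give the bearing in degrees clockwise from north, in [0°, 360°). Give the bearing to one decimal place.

Δλ = -143.118 − 158.960 = -302.078°; wrapped into (−180°, 180°]: 57.922°.
θ = atan2( sin Δλ · cos φ₂ , cos φ₁ · sin φ₂ − sin φ₁ · cos φ₂ · cos Δλ )
  = atan2(0.63530, 0.11204) = 79.998° → normalised to [0°, 360°): 79.998°.

80.0°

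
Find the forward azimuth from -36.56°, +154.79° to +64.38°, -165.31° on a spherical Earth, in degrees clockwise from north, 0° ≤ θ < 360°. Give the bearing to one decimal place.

16.7°

Δλ = -165.31 − 154.79 = -320.10°; wrapped into (−180°, 180°]: 39.90°.
θ = atan2( sin Δλ · cos φ₂ , cos φ₁ · sin φ₂ − sin φ₁ · cos φ₂ · cos Δλ )
  = atan2(0.27736, 0.92186) = 16.745° → normalised to [0°, 360°): 16.745°.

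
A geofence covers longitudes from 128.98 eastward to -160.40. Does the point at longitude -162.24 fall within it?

Band width going east from +128.98° to -160.40°: ((-160.40 − 128.98) mod 360) = 70.62°.
Offset of -162.24° east of the west edge: ((-162.24 − 128.98) mod 360) = 68.78°.
68.78° ≤ 70.62° ⇒ inside.

Yes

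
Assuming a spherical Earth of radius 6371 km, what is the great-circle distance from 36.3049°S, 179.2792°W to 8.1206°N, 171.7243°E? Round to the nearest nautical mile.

Δλ = 171.7243 − -179.2792 = 351.0035°; wrapped into (−180°, 180°]: -8.9965°.
Δφ = 8.1206 − -36.3049 = 44.4255°.
a = sin²(Δφ/2) + cos φ₁ · cos φ₂ · sin²(Δλ/2) = 0.147827.
c = 2·atan2(√a, √(1−a)) = 0.78929 rad → d = 6371·c ≈ 5028.59 km ≈ 2715.22 nmi.

2715 nmi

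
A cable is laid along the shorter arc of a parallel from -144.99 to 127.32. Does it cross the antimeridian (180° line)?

Naïve |127.32 − -144.99| = 272.31° > 180°, so the shorter arc goes the other way round — across 180°.
Signed shortest Δλ = ((127.32 − -144.99 + 180) mod 360) − 180 = -87.69°.
Going west by 87.69° from -144.99° passes through 180° before reaching +127.32°.

Yes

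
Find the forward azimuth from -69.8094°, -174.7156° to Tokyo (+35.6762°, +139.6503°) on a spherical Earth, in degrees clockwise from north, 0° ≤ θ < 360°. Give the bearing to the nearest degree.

Δλ = 139.6503 − -174.7156 = 314.3659°; wrapped into (−180°, 180°]: -45.6341°.
θ = atan2( sin Δλ · cos φ₂ , cos φ₁ · sin φ₂ − sin φ₁ · cos φ₂ · cos Δλ )
  = atan2(-0.58072, 0.73439) = -38.335° → normalised to [0°, 360°): 321.665°.

322°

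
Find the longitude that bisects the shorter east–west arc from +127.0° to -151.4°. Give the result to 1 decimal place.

Signed shortest Δλ from +127.0° to -151.4° is +81.6°.
Midpoint longitude = +127.0° + (+81.6°)/2 = +127.0° + 40.8° = +167.8°.
(The naïve average (+127.0 + -151.4)/2 = -12.2° is on the wrong side of the globe.)

+167.8°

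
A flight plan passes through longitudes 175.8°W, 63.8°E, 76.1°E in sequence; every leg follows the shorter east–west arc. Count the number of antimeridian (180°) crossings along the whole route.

Leg 1: -175.8° → +63.8°, shortest Δλ = -120.4° (west) — crosses 180°.
Leg 2: +63.8° → +76.1°, shortest Δλ = 12.3° (east) — does not cross 180°.
Total crossings: 1.

1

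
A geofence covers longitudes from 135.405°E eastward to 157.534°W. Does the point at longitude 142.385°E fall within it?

Yes

Band width going east from +135.405° to -157.534°: ((-157.534 − 135.405) mod 360) = 67.061°.
Offset of +142.385° east of the west edge: ((142.385 − 135.405) mod 360) = 6.980°.
6.980° ≤ 67.061° ⇒ inside.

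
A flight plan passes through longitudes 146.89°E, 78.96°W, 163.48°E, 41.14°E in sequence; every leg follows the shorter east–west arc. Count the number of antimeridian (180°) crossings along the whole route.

2

Leg 1: +146.89° → -78.96°, shortest Δλ = 134.15° (east) — crosses 180°.
Leg 2: -78.96° → +163.48°, shortest Δλ = -117.56° (west) — crosses 180°.
Leg 3: +163.48° → +41.14°, shortest Δλ = -122.34° (west) — does not cross 180°.
Total crossings: 2.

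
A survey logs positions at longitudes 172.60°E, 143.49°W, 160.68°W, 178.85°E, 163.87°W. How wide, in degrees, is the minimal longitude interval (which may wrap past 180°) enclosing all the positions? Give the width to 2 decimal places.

Sort the longitudes: -163.87°, -160.68°, -143.49°, +172.60°, +178.85°.
Eastward gaps between consecutive values (wrapping around): 3.19°, 17.19°, 316.09°, 6.25°, 17.28°.
Largest gap = 316.09° ⇒ minimal covering band is its complement: 360° − 316.09° = 43.91°.
Band runs from +172.60° eastward to -143.49°, crossing the antimeridian.

43.91°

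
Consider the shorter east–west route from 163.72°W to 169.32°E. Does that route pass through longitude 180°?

Naïve |169.32 − -163.72| = 333.04° > 180°, so the shorter arc goes the other way round — across 180°.
Signed shortest Δλ = ((169.32 − -163.72 + 180) mod 360) − 180 = -26.96°.
Going west by 26.96° from -163.72° passes through 180° before reaching +169.32°.

Yes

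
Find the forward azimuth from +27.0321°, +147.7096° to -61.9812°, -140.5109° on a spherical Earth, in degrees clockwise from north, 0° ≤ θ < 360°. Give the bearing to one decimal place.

Δλ = -140.5109 − 147.7096 = -288.2205°; wrapped into (−180°, 180°]: 71.7795°.
θ = atan2( sin Δλ · cos φ₂ , cos φ₁ · sin φ₂ − sin φ₁ · cos φ₂ · cos Δλ )
  = atan2(0.44621, -0.85311) = 152.389° → normalised to [0°, 360°): 152.389°.

152.4°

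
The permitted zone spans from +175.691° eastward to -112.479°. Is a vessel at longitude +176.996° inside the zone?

Band width going east from +175.691° to -112.479°: ((-112.479 − 175.691) mod 360) = 71.830°.
Offset of +176.996° east of the west edge: ((176.996 − 175.691) mod 360) = 1.305°.
1.305° ≤ 71.830° ⇒ inside.

Yes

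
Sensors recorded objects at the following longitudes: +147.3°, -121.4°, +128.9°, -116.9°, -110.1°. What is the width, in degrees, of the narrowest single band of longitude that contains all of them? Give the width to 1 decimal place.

121.0°

Sort the longitudes: -121.4°, -116.9°, -110.1°, +128.9°, +147.3°.
Eastward gaps between consecutive values (wrapping around): 4.5°, 6.8°, 239.0°, 18.4°, 91.3°.
Largest gap = 239.0° ⇒ minimal covering band is its complement: 360° − 239.0° = 121.0°.
Band runs from +128.9° eastward to -110.1°, crossing the antimeridian.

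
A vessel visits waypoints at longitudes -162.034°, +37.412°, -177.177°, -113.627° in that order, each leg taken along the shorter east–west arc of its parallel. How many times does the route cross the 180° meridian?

2

Leg 1: -162.034° → +37.412°, shortest Δλ = -160.554° (west) — crosses 180°.
Leg 2: +37.412° → -177.177°, shortest Δλ = 145.411° (east) — crosses 180°.
Leg 3: -177.177° → -113.627°, shortest Δλ = 63.55° (east) — does not cross 180°.
Total crossings: 2.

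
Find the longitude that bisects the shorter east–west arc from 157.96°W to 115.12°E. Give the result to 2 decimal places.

Signed shortest Δλ from -157.96° to +115.12° is -86.92°.
Midpoint longitude = -157.96° + (-86.92°)/2 = -157.96° − 43.46° = -201.42°.
Normalise into (−180°, 180°]: +158.58°.
(The naïve average (-157.96 + +115.12)/2 = -21.42° is on the wrong side of the globe.)

158.58°E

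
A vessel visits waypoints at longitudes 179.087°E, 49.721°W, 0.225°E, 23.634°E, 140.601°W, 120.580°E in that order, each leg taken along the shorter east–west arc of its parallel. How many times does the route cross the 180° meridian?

2

Leg 1: +179.087° → -49.721°, shortest Δλ = 131.192° (east) — crosses 180°.
Leg 2: -49.721° → +0.225°, shortest Δλ = 49.946° (east) — does not cross 180°.
Leg 3: +0.225° → +23.634°, shortest Δλ = 23.409° (east) — does not cross 180°.
Leg 4: +23.634° → -140.601°, shortest Δλ = -164.235° (west) — does not cross 180°.
Leg 5: -140.601° → +120.580°, shortest Δλ = -98.819° (west) — crosses 180°.
Total crossings: 2.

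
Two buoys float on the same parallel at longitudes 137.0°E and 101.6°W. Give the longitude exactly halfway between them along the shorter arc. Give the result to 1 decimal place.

162.3°W

Signed shortest Δλ from +137.0° to -101.6° is +121.4°.
Midpoint longitude = +137.0° + (+121.4°)/2 = +137.0° + 60.7° = +197.7°.
Normalise into (−180°, 180°]: -162.3°.
(The naïve average (+137.0 + -101.6)/2 = 17.7° is on the wrong side of the globe.)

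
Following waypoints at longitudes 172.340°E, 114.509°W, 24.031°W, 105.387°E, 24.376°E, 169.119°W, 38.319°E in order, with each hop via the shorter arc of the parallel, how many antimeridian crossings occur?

Leg 1: +172.340° → -114.509°, shortest Δλ = 73.151° (east) — crosses 180°.
Leg 2: -114.509° → -24.031°, shortest Δλ = 90.478° (east) — does not cross 180°.
Leg 3: -24.031° → +105.387°, shortest Δλ = 129.418° (east) — does not cross 180°.
Leg 4: +105.387° → +24.376°, shortest Δλ = -81.011° (west) — does not cross 180°.
Leg 5: +24.376° → -169.119°, shortest Δλ = 166.505° (east) — crosses 180°.
Leg 6: -169.119° → +38.319°, shortest Δλ = -152.562° (west) — crosses 180°.
Total crossings: 3.

3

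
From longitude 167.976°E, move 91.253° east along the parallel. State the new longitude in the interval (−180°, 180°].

Start at +167.976°; shift +91.253° → +259.229°.
+259.229° lies outside (−180°, 180°]; subtract 360° → -100.771°.

100.771°W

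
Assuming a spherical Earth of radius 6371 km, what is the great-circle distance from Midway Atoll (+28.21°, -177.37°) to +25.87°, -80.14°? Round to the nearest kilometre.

Δλ = -80.14 − -177.37 = 97.23°.
Δφ = 25.87 − 28.21 = -2.34°.
a = sin²(Δφ/2) + cos φ₁ · cos φ₂ · sin²(Δλ/2) = 0.446767.
c = 2·atan2(√a, √(1−a)) = 1.46413 rad → d = 6371·c ≈ 9327.96 km.

9328 km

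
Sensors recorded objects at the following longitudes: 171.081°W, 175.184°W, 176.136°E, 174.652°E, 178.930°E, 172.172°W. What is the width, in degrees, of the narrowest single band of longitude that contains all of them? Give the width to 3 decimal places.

Sort the longitudes: -175.184°, -172.172°, -171.081°, +174.652°, +176.136°, +178.930°.
Eastward gaps between consecutive values (wrapping around): 3.012°, 1.091°, 345.733°, 1.484°, 2.794°, 5.886°.
Largest gap = 345.733° ⇒ minimal covering band is its complement: 360° − 345.733° = 14.267°.
Band runs from +174.652° eastward to -171.081°, crossing the antimeridian.

14.267°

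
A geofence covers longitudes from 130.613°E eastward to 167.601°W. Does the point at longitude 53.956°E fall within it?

No

Band width going east from +130.613° to -167.601°: ((-167.601 − 130.613) mod 360) = 61.786°.
Offset of +53.956° east of the west edge: ((53.956 − 130.613) mod 360) = 283.343°.
283.343° > 61.786° ⇒ outside.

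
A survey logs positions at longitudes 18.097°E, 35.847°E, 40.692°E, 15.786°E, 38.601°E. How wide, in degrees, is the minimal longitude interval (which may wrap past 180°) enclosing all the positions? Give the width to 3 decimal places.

24.906°

Sort the longitudes: +15.786°, +18.097°, +35.847°, +38.601°, +40.692°.
Eastward gaps between consecutive values (wrapping around): 2.311°, 17.750°, 2.754°, 2.091°, 335.094°.
Largest gap = 335.094° ⇒ minimal covering band is its complement: 360° − 335.094° = 24.906°.
Band runs from +15.786° eastward to +40.692°.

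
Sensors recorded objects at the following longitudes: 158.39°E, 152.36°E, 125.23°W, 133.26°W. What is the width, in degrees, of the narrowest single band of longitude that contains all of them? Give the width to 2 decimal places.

Sort the longitudes: -133.26°, -125.23°, +152.36°, +158.39°.
Eastward gaps between consecutive values (wrapping around): 8.03°, 277.59°, 6.03°, 68.35°.
Largest gap = 277.59° ⇒ minimal covering band is its complement: 360° − 277.59° = 82.41°.
Band runs from +152.36° eastward to -125.23°, crossing the antimeridian.

82.41°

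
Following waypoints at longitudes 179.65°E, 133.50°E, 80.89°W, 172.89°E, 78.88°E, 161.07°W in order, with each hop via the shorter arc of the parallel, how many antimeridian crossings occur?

Leg 1: +179.65° → +133.50°, shortest Δλ = -46.15° (west) — does not cross 180°.
Leg 2: +133.50° → -80.89°, shortest Δλ = 145.61° (east) — crosses 180°.
Leg 3: -80.89° → +172.89°, shortest Δλ = -106.22° (west) — crosses 180°.
Leg 4: +172.89° → +78.88°, shortest Δλ = -94.01° (west) — does not cross 180°.
Leg 5: +78.88° → -161.07°, shortest Δλ = 120.05° (east) — crosses 180°.
Total crossings: 3.

3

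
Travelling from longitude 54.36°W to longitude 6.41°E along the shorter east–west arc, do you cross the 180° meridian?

Signed shortest Δλ = ((6.41 − -54.36 + 180) mod 360) − 180 = 60.77°.
Going east by 60.77° from -54.36° reaches +6.41° without touching 180°.

No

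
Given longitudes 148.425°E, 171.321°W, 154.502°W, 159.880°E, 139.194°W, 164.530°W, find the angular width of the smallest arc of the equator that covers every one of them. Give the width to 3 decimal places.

72.381°

Sort the longitudes: -171.321°, -164.530°, -154.502°, -139.194°, +148.425°, +159.880°.
Eastward gaps between consecutive values (wrapping around): 6.791°, 10.028°, 15.308°, 287.619°, 11.455°, 28.799°.
Largest gap = 287.619° ⇒ minimal covering band is its complement: 360° − 287.619° = 72.381°.
Band runs from +148.425° eastward to -139.194°, crossing the antimeridian.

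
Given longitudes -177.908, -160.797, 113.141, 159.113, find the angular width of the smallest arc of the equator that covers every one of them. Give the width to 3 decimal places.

Sort the longitudes: -177.908°, -160.797°, +113.141°, +159.113°.
Eastward gaps between consecutive values (wrapping around): 17.111°, 273.938°, 45.972°, 22.979°.
Largest gap = 273.938° ⇒ minimal covering band is its complement: 360° − 273.938° = 86.062°.
Band runs from +113.141° eastward to -160.797°, crossing the antimeridian.

86.062°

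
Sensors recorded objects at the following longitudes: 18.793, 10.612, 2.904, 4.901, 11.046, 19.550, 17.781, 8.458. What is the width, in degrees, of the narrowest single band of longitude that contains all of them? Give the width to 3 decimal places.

16.646°

Sort the longitudes: +2.904°, +4.901°, +8.458°, +10.612°, +11.046°, +17.781°, +18.793°, +19.550°.
Eastward gaps between consecutive values (wrapping around): 1.997°, 3.557°, 2.154°, 0.434°, 6.735°, 1.012°, 0.757°, 343.354°.
Largest gap = 343.354° ⇒ minimal covering band is its complement: 360° − 343.354° = 16.646°.
Band runs from +2.904° eastward to +19.550°.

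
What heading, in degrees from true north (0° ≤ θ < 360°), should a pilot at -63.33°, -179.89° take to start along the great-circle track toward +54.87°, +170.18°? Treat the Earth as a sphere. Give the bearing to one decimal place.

Δλ = 170.18 − -179.89 = 350.07°; wrapped into (−180°, 180°]: -9.93°.
θ = atan2( sin Δλ · cos φ₂ , cos φ₁ · sin φ₂ − sin φ₁ · cos φ₂ · cos Δλ )
  = atan2(-0.09923, 0.87360) = -6.480° → normalised to [0°, 360°): 353.520°.

353.5°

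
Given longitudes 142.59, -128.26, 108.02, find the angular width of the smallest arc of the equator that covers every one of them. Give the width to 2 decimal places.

123.72°

Sort the longitudes: -128.26°, +108.02°, +142.59°.
Eastward gaps between consecutive values (wrapping around): 236.28°, 34.57°, 89.15°.
Largest gap = 236.28° ⇒ minimal covering band is its complement: 360° − 236.28° = 123.72°.
Band runs from +108.02° eastward to -128.26°, crossing the antimeridian.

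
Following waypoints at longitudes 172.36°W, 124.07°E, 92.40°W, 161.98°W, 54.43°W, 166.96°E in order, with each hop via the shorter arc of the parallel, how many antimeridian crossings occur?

3

Leg 1: -172.36° → +124.07°, shortest Δλ = -63.57° (west) — crosses 180°.
Leg 2: +124.07° → -92.40°, shortest Δλ = 143.53° (east) — crosses 180°.
Leg 3: -92.40° → -161.98°, shortest Δλ = -69.58° (west) — does not cross 180°.
Leg 4: -161.98° → -54.43°, shortest Δλ = 107.55° (east) — does not cross 180°.
Leg 5: -54.43° → +166.96°, shortest Δλ = -138.61° (west) — crosses 180°.
Total crossings: 3.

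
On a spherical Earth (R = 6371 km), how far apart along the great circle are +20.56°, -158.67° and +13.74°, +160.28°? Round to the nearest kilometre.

Δλ = 160.28 − -158.67 = 318.95°; wrapped into (−180°, 180°]: -41.05°.
Δφ = 13.74 − 20.56 = -6.82°.
a = sin²(Δφ/2) + cos φ₁ · cos φ₂ · sin²(Δλ/2) = 0.115346.
c = 2·atan2(√a, √(1−a)) = 0.69304 rad → d = 6371·c ≈ 4415.34 km.

4415 km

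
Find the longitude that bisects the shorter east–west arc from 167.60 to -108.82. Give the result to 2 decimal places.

-150.61°

Signed shortest Δλ from +167.60° to -108.82° is +83.58°.
Midpoint longitude = +167.60° + (+83.58°)/2 = +167.60° + 41.79° = +209.39°.
Normalise into (−180°, 180°]: -150.61°.
(The naïve average (+167.60 + -108.82)/2 = 29.39° is on the wrong side of the globe.)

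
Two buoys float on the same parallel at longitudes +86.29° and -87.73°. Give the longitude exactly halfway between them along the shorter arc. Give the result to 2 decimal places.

-0.72°

Signed shortest Δλ from +86.29° to -87.73° is -174.02°.
Midpoint longitude = +86.29° + (-174.02°)/2 = +86.29° − 87.01° = -0.72°.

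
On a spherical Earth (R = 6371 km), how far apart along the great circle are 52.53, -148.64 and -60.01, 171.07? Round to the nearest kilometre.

Δλ = 171.07 − -148.64 = 319.71°; wrapped into (−180°, 180°]: -40.29°.
Δφ = -60.01 − 52.53 = -112.54°.
a = sin²(Δφ/2) + cos φ₁ · cos φ₂ · sin²(Δλ/2) = 0.727731.
c = 2·atan2(√a, √(1−a)) = 2.04369 rad → d = 6371·c ≈ 13020.33 km.

13020 km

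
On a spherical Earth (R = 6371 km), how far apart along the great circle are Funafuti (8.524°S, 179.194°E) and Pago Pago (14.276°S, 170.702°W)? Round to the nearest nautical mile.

687 nmi

Δλ = -170.702 − 179.194 = -349.896°; wrapped into (−180°, 180°]: 10.104°.
Δφ = -14.276 − -8.524 = -5.752°.
a = sin²(Δφ/2) + cos φ₁ · cos φ₂ · sin²(Δλ/2) = 0.009950.
c = 2·atan2(√a, √(1−a)) = 0.19983 rad → d = 6371·c ≈ 1273.10 km ≈ 687.42 nmi.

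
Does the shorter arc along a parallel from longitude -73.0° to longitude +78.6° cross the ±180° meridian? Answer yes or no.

No

Signed shortest Δλ = ((78.6 − -73.0 + 180) mod 360) − 180 = 151.6°.
Going east by 151.6° from -73.0° reaches +78.6° without touching 180°.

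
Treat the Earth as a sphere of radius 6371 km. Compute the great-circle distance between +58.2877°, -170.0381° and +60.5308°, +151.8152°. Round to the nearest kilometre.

2142 km

Δλ = 151.8152 − -170.0381 = 321.8533°; wrapped into (−180°, 180°]: -38.1467°.
Δφ = 60.5308 − 58.2877 = 2.2431°.
a = sin²(Δφ/2) + cos φ₁ · cos φ₂ · sin²(Δλ/2) = 0.027997.
c = 2·atan2(√a, √(1−a)) = 0.33623 rad → d = 6371·c ≈ 2142.12 km.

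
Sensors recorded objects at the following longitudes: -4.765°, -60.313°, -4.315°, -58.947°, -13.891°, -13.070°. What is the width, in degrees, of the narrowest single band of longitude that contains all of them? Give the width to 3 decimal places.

Sort the longitudes: -60.313°, -58.947°, -13.891°, -13.070°, -4.765°, -4.315°.
Eastward gaps between consecutive values (wrapping around): 1.366°, 45.056°, 0.821°, 8.305°, 0.450°, 304.002°.
Largest gap = 304.002° ⇒ minimal covering band is its complement: 360° − 304.002° = 55.998°.
Band runs from -60.313° eastward to -4.315°.

55.998°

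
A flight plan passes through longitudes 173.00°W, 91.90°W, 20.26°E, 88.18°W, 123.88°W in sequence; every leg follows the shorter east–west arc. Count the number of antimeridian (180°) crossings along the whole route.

0

Leg 1: -173.00° → -91.90°, shortest Δλ = 81.1° (east) — does not cross 180°.
Leg 2: -91.90° → +20.26°, shortest Δλ = 112.16° (east) — does not cross 180°.
Leg 3: +20.26° → -88.18°, shortest Δλ = -108.44° (west) — does not cross 180°.
Leg 4: -88.18° → -123.88°, shortest Δλ = -35.7° (west) — does not cross 180°.
Total crossings: 0.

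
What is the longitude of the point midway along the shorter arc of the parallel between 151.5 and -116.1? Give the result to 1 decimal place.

-162.3°

Signed shortest Δλ from +151.5° to -116.1° is +92.4°.
Midpoint longitude = +151.5° + (+92.4°)/2 = +151.5° + 46.2° = +197.7°.
Normalise into (−180°, 180°]: -162.3°.
(The naïve average (+151.5 + -116.1)/2 = 17.7° is on the wrong side of the globe.)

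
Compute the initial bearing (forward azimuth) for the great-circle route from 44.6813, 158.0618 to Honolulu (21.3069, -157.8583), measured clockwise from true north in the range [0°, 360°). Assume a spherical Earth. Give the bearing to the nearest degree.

108°

Δλ = -157.8583 − 158.0618 = -315.9201°; wrapped into (−180°, 180°]: 44.0799°.
θ = atan2( sin Δλ · cos φ₂ , cos φ₁ · sin φ₂ − sin φ₁ · cos φ₂ · cos Δλ )
  = atan2(0.64811, -0.21224) = 108.133° → normalised to [0°, 360°): 108.133°.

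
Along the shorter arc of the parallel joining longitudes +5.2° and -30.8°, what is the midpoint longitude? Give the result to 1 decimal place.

Signed shortest Δλ from +5.2° to -30.8° is -36.0°.
Midpoint longitude = +5.2° + (-36.0°)/2 = +5.2° − 18.0° = -12.8°.

-12.8°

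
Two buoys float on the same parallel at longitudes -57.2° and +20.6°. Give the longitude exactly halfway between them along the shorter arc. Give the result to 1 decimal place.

-18.3°

Signed shortest Δλ from -57.2° to +20.6° is +77.8°.
Midpoint longitude = -57.2° + (+77.8°)/2 = -57.2° + 38.9° = -18.3°.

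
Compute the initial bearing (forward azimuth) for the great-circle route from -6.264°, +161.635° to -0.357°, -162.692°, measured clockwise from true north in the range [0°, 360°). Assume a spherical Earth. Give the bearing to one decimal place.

Δλ = -162.692 − 161.635 = -324.327°; wrapped into (−180°, 180°]: 35.673°.
θ = atan2( sin Δλ · cos φ₂ , cos φ₁ · sin φ₂ − sin φ₁ · cos φ₂ · cos Δλ )
  = atan2(0.58315, 0.08244) = 81.953° → normalised to [0°, 360°): 81.953°.

82.0°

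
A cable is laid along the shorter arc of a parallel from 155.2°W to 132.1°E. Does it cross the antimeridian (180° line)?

Yes

Naïve |132.1 − -155.2| = 287.3° > 180°, so the shorter arc goes the other way round — across 180°.
Signed shortest Δλ = ((132.1 − -155.2 + 180) mod 360) − 180 = -72.7°.
Going west by 72.7° from -155.2° passes through 180° before reaching +132.1°.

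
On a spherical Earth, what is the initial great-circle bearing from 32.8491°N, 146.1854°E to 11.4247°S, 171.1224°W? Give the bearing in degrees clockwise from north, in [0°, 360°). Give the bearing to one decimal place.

Δλ = -171.1224 − 146.1854 = -317.3078°; wrapped into (−180°, 180°]: 42.6922°.
θ = atan2( sin Δλ · cos φ₂ , cos φ₁ · sin φ₂ − sin φ₁ · cos φ₂ · cos Δλ )
  = atan2(0.66462, -0.55720) = 129.975° → normalised to [0°, 360°): 129.975°.

130.0°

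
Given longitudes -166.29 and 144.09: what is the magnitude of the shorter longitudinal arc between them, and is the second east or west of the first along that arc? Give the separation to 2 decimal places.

Raw difference: 144.09 − -166.29 = 310.38°.
Normalise into (−180°, 180°]: 310.38° − 360° = -49.62°.
Negative ⇒ the second point lies to the west; separation 49.62°.

49.62° west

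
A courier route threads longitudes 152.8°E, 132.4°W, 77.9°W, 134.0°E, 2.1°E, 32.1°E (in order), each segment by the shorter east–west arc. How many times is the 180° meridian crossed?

Leg 1: +152.8° → -132.4°, shortest Δλ = 74.8° (east) — crosses 180°.
Leg 2: -132.4° → -77.9°, shortest Δλ = 54.5° (east) — does not cross 180°.
Leg 3: -77.9° → +134.0°, shortest Δλ = -148.1° (west) — crosses 180°.
Leg 4: +134.0° → +2.1°, shortest Δλ = -131.9° (west) — does not cross 180°.
Leg 5: +2.1° → +32.1°, shortest Δλ = 30.0° (east) — does not cross 180°.
Total crossings: 2.

2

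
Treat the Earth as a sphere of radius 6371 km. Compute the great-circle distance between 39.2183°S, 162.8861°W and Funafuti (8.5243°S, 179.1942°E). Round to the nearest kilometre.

Δλ = 179.1942 − -162.8861 = 342.0803°; wrapped into (−180°, 180°]: -17.9197°.
Δφ = -8.5243 − -39.2183 = 30.6940°.
a = sin²(Δφ/2) + cos φ₁ · cos φ₂ · sin²(Δλ/2) = 0.088631.
c = 2·atan2(√a, √(1−a)) = 0.60459 rad → d = 6371·c ≈ 3851.82 km.

3852 km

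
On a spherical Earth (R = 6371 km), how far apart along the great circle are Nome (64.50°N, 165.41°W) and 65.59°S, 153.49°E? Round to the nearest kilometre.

Δλ = 153.49 − -165.41 = 318.90°; wrapped into (−180°, 180°]: -41.10°.
Δφ = -65.59 − 64.50 = -130.09°.
a = sin²(Δφ/2) + cos φ₁ · cos φ₂ · sin²(Δλ/2) = 0.843917.
c = 2·atan2(√a, √(1−a)) = 2.32930 rad → d = 6371·c ≈ 14839.96 km.

14840 km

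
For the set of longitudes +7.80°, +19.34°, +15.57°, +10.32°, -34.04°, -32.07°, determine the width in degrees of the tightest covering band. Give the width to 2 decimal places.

Sort the longitudes: -34.04°, -32.07°, +7.80°, +10.32°, +15.57°, +19.34°.
Eastward gaps between consecutive values (wrapping around): 1.97°, 39.87°, 2.52°, 5.25°, 3.77°, 306.62°.
Largest gap = 306.62° ⇒ minimal covering band is its complement: 360° − 306.62° = 53.38°.
Band runs from -34.04° eastward to +19.34°.

53.38°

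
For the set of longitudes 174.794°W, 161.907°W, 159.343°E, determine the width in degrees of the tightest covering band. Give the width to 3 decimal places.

Sort the longitudes: -174.794°, -161.907°, +159.343°.
Eastward gaps between consecutive values (wrapping around): 12.887°, 321.250°, 25.863°.
Largest gap = 321.250° ⇒ minimal covering band is its complement: 360° − 321.250° = 38.750°.
Band runs from +159.343° eastward to -161.907°, crossing the antimeridian.

38.750°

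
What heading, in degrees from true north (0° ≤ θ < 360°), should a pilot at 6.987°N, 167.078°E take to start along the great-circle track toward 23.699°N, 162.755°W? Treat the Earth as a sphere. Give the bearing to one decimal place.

56.7°

Δλ = -162.755 − 167.078 = -329.833°; wrapped into (−180°, 180°]: 30.167°.
θ = atan2( sin Δλ · cos φ₂ , cos φ₁ · sin φ₂ − sin φ₁ · cos φ₂ · cos Δλ )
  = atan2(0.46014, 0.30265) = 56.666° → normalised to [0°, 360°): 56.666°.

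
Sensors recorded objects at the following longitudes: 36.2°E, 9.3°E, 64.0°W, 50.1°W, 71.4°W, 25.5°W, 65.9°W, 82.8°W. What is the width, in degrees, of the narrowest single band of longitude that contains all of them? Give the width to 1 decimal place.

119.0°

Sort the longitudes: -82.8°, -71.4°, -65.9°, -64.0°, -50.1°, -25.5°, +9.3°, +36.2°.
Eastward gaps between consecutive values (wrapping around): 11.4°, 5.5°, 1.9°, 13.9°, 24.6°, 34.8°, 26.9°, 241.0°.
Largest gap = 241.0° ⇒ minimal covering band is its complement: 360° − 241.0° = 119.0°.
Band runs from -82.8° eastward to +36.2°.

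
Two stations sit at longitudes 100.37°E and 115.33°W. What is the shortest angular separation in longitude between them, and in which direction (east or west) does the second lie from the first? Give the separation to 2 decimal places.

144.30° east

Raw difference: -115.33 − 100.37 = -215.7°.
Normalise into (−180°, 180°]: -215.7° + 360° = 144.3°.
Positive ⇒ the second point lies to the east; separation 144.30°.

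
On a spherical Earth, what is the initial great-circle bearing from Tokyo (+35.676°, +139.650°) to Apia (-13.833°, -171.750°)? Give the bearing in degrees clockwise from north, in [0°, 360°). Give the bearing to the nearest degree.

128°

Δλ = -171.750 − 139.650 = -311.400°; wrapped into (−180°, 180°]: 48.600°.
θ = atan2( sin Δλ · cos φ₂ , cos φ₁ · sin φ₂ − sin φ₁ · cos φ₂ · cos Δλ )
  = atan2(0.72836, -0.56871) = 127.983° → normalised to [0°, 360°): 127.983°.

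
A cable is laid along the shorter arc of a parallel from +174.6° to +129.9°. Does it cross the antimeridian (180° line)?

No

Signed shortest Δλ = ((129.9 − 174.6 + 180) mod 360) − 180 = -44.7°.
Going west by 44.7° from +174.6° reaches +129.9° without touching 180°.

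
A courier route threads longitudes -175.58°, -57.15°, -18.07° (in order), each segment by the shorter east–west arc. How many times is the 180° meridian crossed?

Leg 1: -175.58° → -57.15°, shortest Δλ = 118.43° (east) — does not cross 180°.
Leg 2: -57.15° → -18.07°, shortest Δλ = 39.08° (east) — does not cross 180°.
Total crossings: 0.

0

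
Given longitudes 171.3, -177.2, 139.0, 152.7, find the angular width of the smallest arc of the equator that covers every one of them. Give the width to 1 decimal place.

43.8°

Sort the longitudes: -177.2°, +139.0°, +152.7°, +171.3°.
Eastward gaps between consecutive values (wrapping around): 316.2°, 13.7°, 18.6°, 11.5°.
Largest gap = 316.2° ⇒ minimal covering band is its complement: 360° − 316.2° = 43.8°.
Band runs from +139.0° eastward to -177.2°, crossing the antimeridian.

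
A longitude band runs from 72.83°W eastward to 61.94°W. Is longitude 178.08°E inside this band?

Band width going east from -72.83° to -61.94°: ((-61.94 − -72.83) mod 360) = 10.89°.
Offset of +178.08° east of the west edge: ((178.08 − -72.83) mod 360) = 250.91°.
250.91° > 10.89° ⇒ outside.

No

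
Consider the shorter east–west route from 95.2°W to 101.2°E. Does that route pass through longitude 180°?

Yes

Naïve |101.2 − -95.2| = 196.4° > 180°, so the shorter arc goes the other way round — across 180°.
Signed shortest Δλ = ((101.2 − -95.2 + 180) mod 360) − 180 = -163.6°.
Going west by 163.6° from -95.2° passes through 180° before reaching +101.2°.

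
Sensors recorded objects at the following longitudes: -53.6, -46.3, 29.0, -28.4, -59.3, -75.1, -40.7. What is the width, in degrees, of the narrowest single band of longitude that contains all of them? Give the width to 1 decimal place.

Sort the longitudes: -75.1°, -59.3°, -53.6°, -46.3°, -40.7°, -28.4°, +29.0°.
Eastward gaps between consecutive values (wrapping around): 15.8°, 5.7°, 7.3°, 5.6°, 12.3°, 57.4°, 255.9°.
Largest gap = 255.9° ⇒ minimal covering band is its complement: 360° − 255.9° = 104.1°.
Band runs from -75.1° eastward to +29.0°.

104.1°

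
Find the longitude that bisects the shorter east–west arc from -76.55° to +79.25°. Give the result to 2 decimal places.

Signed shortest Δλ from -76.55° to +79.25° is +155.80°.
Midpoint longitude = -76.55° + (+155.80°)/2 = -76.55° + 77.90° = +1.35°.

+1.35°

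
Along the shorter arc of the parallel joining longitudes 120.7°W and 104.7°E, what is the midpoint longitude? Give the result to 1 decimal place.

172.0°E

Signed shortest Δλ from -120.7° to +104.7° is -134.6°.
Midpoint longitude = -120.7° + (-134.6°)/2 = -120.7° − 67.3° = -188.0°.
Normalise into (−180°, 180°]: +172.0°.
(The naïve average (-120.7 + +104.7)/2 = -8.0° is on the wrong side of the globe.)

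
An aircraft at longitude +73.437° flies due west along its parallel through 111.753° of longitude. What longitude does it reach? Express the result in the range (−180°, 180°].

-38.316°

Start at +73.437°; shift −111.753° → -38.316°.
-38.316° already lies in (−180°, 180°].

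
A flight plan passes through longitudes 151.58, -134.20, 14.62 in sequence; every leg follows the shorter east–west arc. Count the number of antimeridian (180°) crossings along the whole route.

1

Leg 1: +151.58° → -134.20°, shortest Δλ = 74.22° (east) — crosses 180°.
Leg 2: -134.20° → +14.62°, shortest Δλ = 148.82° (east) — does not cross 180°.
Total crossings: 1.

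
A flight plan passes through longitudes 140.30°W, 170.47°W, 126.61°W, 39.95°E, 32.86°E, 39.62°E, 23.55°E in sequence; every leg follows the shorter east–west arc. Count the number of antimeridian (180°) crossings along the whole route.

0

Leg 1: -140.30° → -170.47°, shortest Δλ = -30.17° (west) — does not cross 180°.
Leg 2: -170.47° → -126.61°, shortest Δλ = 43.86° (east) — does not cross 180°.
Leg 3: -126.61° → +39.95°, shortest Δλ = 166.56° (east) — does not cross 180°.
Leg 4: +39.95° → +32.86°, shortest Δλ = -7.09° (west) — does not cross 180°.
Leg 5: +32.86° → +39.62°, shortest Δλ = 6.76° (east) — does not cross 180°.
Leg 6: +39.62° → +23.55°, shortest Δλ = -16.07° (west) — does not cross 180°.
Total crossings: 0.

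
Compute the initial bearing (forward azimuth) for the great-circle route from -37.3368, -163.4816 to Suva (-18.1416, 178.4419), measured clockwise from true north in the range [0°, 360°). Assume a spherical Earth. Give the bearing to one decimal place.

315.5°

Δλ = 178.4419 − -163.4816 = 341.9235°; wrapped into (−180°, 180°]: -18.0765°.
θ = atan2( sin Δλ · cos φ₂ , cos φ₁ · sin φ₂ − sin φ₁ · cos φ₂ · cos Δλ )
  = atan2(-0.29486, 0.30034) = -44.473° → normalised to [0°, 360°): 315.527°.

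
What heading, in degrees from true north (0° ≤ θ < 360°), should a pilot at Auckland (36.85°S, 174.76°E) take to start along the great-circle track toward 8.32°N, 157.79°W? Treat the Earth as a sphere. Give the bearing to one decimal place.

35.4°

Δλ = -157.79 − 174.76 = -332.55°; wrapped into (−180°, 180°]: 27.45°.
θ = atan2( sin Δλ · cos φ₂ , cos φ₁ · sin φ₂ − sin φ₁ · cos φ₂ · cos Δλ )
  = atan2(0.45612, 0.64239) = 35.376° → normalised to [0°, 360°): 35.376°.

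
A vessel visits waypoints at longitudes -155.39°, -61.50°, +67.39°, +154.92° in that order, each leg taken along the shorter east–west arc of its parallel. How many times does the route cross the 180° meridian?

0

Leg 1: -155.39° → -61.50°, shortest Δλ = 93.89° (east) — does not cross 180°.
Leg 2: -61.50° → +67.39°, shortest Δλ = 128.89° (east) — does not cross 180°.
Leg 3: +67.39° → +154.92°, shortest Δλ = 87.53° (east) — does not cross 180°.
Total crossings: 0.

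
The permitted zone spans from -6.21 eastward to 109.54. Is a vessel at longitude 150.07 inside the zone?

Band width going east from -6.21° to +109.54°: ((109.54 − -6.21) mod 360) = 115.75°.
Offset of +150.07° east of the west edge: ((150.07 − -6.21) mod 360) = 156.28°.
156.28° > 115.75° ⇒ outside.

No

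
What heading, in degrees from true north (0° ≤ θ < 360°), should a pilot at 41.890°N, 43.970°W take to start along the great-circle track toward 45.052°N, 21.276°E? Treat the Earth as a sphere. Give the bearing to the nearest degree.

63°

Δλ = 21.276 − -43.970 = 65.246°.
θ = atan2( sin Δλ · cos φ₂ , cos φ₁ · sin φ₂ − sin φ₁ · cos φ₂ · cos Δλ )
  = atan2(0.64155, 0.32935) = 62.825° → normalised to [0°, 360°): 62.825°.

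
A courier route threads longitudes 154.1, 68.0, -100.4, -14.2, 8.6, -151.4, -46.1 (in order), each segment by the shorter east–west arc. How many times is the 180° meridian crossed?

0

Leg 1: +154.1° → +68.0°, shortest Δλ = -86.1° (west) — does not cross 180°.
Leg 2: +68.0° → -100.4°, shortest Δλ = -168.4° (west) — does not cross 180°.
Leg 3: -100.4° → -14.2°, shortest Δλ = 86.2° (east) — does not cross 180°.
Leg 4: -14.2° → +8.6°, shortest Δλ = 22.8° (east) — does not cross 180°.
Leg 5: +8.6° → -151.4°, shortest Δλ = -160.0° (west) — does not cross 180°.
Leg 6: -151.4° → -46.1°, shortest Δλ = 105.3° (east) — does not cross 180°.
Total crossings: 0.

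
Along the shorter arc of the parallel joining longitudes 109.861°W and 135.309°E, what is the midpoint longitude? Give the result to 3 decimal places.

167.276°W

Signed shortest Δλ from -109.861° to +135.309° is -114.830°.
Midpoint longitude = -109.861° + (-114.830°)/2 = -109.861° − 57.415° = -167.276°.
(The naïve average (-109.861 + +135.309)/2 = 12.724° is on the wrong side of the globe.)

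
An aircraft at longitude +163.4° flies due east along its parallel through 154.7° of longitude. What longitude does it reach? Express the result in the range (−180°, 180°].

Start at +163.4°; shift +154.7° → +318.1°.
+318.1° lies outside (−180°, 180°]; subtract 360° → -41.9°.

-41.9°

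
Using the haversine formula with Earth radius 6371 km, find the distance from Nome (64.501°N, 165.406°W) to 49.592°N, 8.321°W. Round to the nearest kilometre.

7174 km

Δλ = -8.321 − -165.406 = 157.085°.
Δφ = 49.592 − 64.501 = -14.909°.
a = sin²(Δφ/2) + cos φ₁ · cos φ₂ · sin²(Δλ/2) = 0.284879.
c = 2·atan2(√a, √(1−a)) = 1.12604 rad → d = 6371·c ≈ 7173.98 km.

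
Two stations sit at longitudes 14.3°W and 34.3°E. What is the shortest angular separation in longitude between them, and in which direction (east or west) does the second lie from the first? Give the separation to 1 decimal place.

Raw difference: 34.3 − -14.3 = 48.6°.
Normalise into (−180°, 180°]: 48.6° stays 48.6°.
Positive ⇒ the second point lies to the east; separation 48.6°.

48.6° east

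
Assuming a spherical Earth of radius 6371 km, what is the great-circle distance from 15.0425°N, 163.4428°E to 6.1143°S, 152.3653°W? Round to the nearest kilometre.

Δλ = -152.3653 − 163.4428 = -315.8081°; wrapped into (−180°, 180°]: 44.1919°.
Δφ = -6.1143 − 15.0425 = -21.1568°.
a = sin²(Δφ/2) + cos φ₁ · cos φ₂ · sin²(Δλ/2) = 0.169571.
c = 2·atan2(√a, √(1−a)) = 0.84884 rad → d = 6371·c ≈ 5407.93 km.

5408 km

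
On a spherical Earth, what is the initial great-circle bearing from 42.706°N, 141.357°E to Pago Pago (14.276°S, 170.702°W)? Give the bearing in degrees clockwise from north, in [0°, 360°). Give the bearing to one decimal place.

130.8°

Δλ = -170.702 − 141.357 = -312.059°; wrapped into (−180°, 180°]: 47.941°.
θ = atan2( sin Δλ · cos φ₂ , cos φ₁ · sin φ₂ − sin φ₁ · cos φ₂ · cos Δλ )
  = atan2(0.71953, -0.62152) = 130.820° → normalised to [0°, 360°): 130.820°.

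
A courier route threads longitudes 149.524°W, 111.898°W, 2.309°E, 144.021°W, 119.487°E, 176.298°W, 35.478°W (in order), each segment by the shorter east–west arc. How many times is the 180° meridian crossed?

Leg 1: -149.524° → -111.898°, shortest Δλ = 37.626° (east) — does not cross 180°.
Leg 2: -111.898° → +2.309°, shortest Δλ = 114.207° (east) — does not cross 180°.
Leg 3: +2.309° → -144.021°, shortest Δλ = -146.33° (west) — does not cross 180°.
Leg 4: -144.021° → +119.487°, shortest Δλ = -96.492° (west) — crosses 180°.
Leg 5: +119.487° → -176.298°, shortest Δλ = 64.215° (east) — crosses 180°.
Leg 6: -176.298° → -35.478°, shortest Δλ = 140.82° (east) — does not cross 180°.
Total crossings: 2.

2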